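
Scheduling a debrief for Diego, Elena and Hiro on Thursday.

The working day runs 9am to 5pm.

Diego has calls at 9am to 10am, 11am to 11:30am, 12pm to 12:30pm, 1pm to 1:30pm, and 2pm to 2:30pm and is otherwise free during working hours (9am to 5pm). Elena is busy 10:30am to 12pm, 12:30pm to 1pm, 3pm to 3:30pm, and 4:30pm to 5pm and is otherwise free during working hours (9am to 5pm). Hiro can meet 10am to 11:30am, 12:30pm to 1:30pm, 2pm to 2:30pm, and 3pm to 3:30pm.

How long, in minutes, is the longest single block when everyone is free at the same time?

30 minutes

Diego free within 09:00–17:00: 10:00–11:00, 11:30–12:00, 12:30–13:00, 13:30–14:00, 14:30–17:00.
Elena free within 09:00–17:00: 09:00–10:30, 12:00–12:30, 13:00–15:00, 15:30–16:30.
Diego ∩ Elena: 10:00–10:30, 13:30–14:00, 14:30–15:00, 15:30–16:30.
Diego ∩ Elena ∩ Hiro: 10:00–10:30.
Single common window of 30 minutes.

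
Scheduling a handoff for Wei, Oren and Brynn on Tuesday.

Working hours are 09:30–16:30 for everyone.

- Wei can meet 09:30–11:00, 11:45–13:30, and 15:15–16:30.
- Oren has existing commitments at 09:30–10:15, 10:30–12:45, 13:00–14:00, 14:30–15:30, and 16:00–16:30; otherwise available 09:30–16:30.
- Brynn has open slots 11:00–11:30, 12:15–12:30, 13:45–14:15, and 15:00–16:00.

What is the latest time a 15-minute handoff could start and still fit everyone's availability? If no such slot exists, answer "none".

15:45

Oren free within 09:30–16:30: 10:15–10:30, 12:45–13:00, 14:00–14:30, 15:30–16:00.
Wei ∩ Oren: 10:15–10:30, 12:45–13:00, 15:30–16:00.
Wei ∩ Oren ∩ Brynn: 15:30–16:00.
Windows ≥ 15 min: 15:30–16:00.
Latest start in the last window 15:30–16:00 is 16:00 − 15 min = 15:45.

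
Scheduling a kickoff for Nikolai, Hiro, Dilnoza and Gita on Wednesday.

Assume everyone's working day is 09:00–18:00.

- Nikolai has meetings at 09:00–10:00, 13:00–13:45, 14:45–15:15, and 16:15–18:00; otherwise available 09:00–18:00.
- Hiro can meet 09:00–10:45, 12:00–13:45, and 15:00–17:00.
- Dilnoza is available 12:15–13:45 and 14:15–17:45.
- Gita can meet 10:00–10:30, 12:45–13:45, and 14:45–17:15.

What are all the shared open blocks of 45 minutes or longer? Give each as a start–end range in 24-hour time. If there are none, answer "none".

Nikolai free within 09:00–18:00: 10:00–13:00, 13:45–14:45, 15:15–16:15.
Nikolai ∩ Hiro: 10:00–10:45, 12:00–13:00, 15:15–16:15.
Nikolai ∩ Hiro ∩ Dilnoza: 12:15–13:00, 15:15–16:15.
Nikolai ∩ Hiro ∩ Dilnoza ∩ Gita: 12:45–13:00, 15:15–16:15.
Windows ≥ 45 min: 15:15–16:15.

15:15–16:15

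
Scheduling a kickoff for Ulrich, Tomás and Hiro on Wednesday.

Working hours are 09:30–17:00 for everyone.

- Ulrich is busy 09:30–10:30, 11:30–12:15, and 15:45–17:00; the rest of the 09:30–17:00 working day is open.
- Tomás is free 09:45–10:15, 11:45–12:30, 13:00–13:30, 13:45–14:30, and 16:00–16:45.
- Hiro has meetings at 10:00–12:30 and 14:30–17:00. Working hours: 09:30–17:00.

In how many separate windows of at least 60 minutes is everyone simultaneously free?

0

Ulrich free within 09:30–17:00: 10:30–11:30, 12:15–15:45.
Hiro free within 09:30–17:00: 09:30–10:00, 12:30–14:30.
Ulrich ∩ Tomás: 12:15–12:30, 13:00–13:30, 13:45–14:30.
Ulrich ∩ Tomás ∩ Hiro: 13:00–13:30, 13:45–14:30.
Windows ≥ 60 min: (none).
That's 0 windows.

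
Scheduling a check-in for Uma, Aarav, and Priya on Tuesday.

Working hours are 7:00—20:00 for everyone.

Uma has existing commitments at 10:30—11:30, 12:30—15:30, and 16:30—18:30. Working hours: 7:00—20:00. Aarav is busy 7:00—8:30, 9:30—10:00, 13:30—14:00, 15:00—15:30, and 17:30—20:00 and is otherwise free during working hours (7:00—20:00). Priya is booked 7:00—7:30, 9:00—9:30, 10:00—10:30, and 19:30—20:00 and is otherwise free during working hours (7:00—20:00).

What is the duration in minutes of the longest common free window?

Uma free within 07:00–20:00: 07:00–10:30, 11:30–12:30, 15:30–16:30, 18:30–20:00.
Aarav free within 07:00–20:00: 08:30–09:30, 10:00–13:30, 14:00–15:00, 15:30–17:30.
Priya free within 07:00–20:00: 07:30–09:00, 09:30–10:00, 10:30–19:30.
Uma ∩ Aarav: 08:30–09:30, 10:00–10:30, 11:30–12:30, 15:30–16:30.
Uma ∩ Aarav ∩ Priya: 08:30–09:00, 11:30–12:30, 15:30–16:30.
Common window lengths: 30, 60, 60 min; longest is 60.

60 minutes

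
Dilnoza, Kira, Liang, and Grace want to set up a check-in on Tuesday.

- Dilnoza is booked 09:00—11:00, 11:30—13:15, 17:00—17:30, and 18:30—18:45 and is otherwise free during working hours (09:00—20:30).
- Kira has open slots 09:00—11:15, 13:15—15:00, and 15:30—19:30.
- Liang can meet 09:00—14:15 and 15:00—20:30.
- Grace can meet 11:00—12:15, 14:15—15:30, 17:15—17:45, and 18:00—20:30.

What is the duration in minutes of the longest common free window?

45 minutes

Dilnoza free within 09:00–20:30: 11:00–11:30, 13:15–17:00, 17:30–18:30, 18:45–20:30.
Dilnoza ∩ Kira: 11:00–11:15, 13:15–15:00, 15:30–17:00, 17:30–18:30, 18:45–19:30.
Dilnoza ∩ Kira ∩ Liang: 11:00–11:15, 13:15–14:15, 15:30–17:00, 17:30–18:30, 18:45–19:30.
Dilnoza ∩ Kira ∩ Liang ∩ Grace: 11:00–11:15, 17:30–17:45, 18:00–18:30, 18:45–19:30.
Common window lengths: 15, 15, 30, 45 min; longest is 45.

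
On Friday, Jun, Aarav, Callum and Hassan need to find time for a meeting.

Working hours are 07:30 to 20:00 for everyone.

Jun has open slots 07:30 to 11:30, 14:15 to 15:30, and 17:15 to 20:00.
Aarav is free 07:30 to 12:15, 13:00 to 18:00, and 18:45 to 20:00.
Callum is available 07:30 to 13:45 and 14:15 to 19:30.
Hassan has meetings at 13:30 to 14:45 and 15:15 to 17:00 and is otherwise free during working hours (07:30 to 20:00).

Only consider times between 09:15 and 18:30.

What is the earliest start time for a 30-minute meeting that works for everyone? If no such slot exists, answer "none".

09:15

Hassan free within 07:30–20:00: 07:30–13:30, 14:45–15:15, 17:00–20:00.
Jun ∩ Aarav: 07:30–11:30, 14:15–15:30, 17:15–18:00, 18:45–20:00.
Jun ∩ Aarav ∩ Callum: 07:30–11:30, 14:15–15:30, 17:15–18:00, 18:45–19:30.
Jun ∩ Aarav ∩ Callum ∩ Hassan: 07:30–11:30, 14:45–15:15, 17:15–18:00, 18:45–19:30.
Restricted to 09:15–18:30: 09:15–11:30, 14:45–15:15, 17:15–18:00.
Windows ≥ 30 min: 09:15–11:30, 14:45–15:15, 17:15–18:00.
Earliest such window starts at 09:15.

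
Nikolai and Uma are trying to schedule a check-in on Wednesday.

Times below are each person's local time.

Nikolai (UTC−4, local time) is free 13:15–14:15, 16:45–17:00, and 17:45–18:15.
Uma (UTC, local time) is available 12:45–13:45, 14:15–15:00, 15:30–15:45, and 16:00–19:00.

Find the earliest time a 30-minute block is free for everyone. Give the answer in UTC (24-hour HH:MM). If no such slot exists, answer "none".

Nikolai → UTC: 17:15–18:15, 20:45–21:00, 21:45–22:15.
Uma → UTC: 12:45–13:45, 14:15–15:00, 15:30–15:45, 16:00–19:00.
Nikolai ∩ Uma: 17:15–18:15.
Windows ≥ 30 min: 17:15–18:15.
Earliest such window starts at 17:15.

17:15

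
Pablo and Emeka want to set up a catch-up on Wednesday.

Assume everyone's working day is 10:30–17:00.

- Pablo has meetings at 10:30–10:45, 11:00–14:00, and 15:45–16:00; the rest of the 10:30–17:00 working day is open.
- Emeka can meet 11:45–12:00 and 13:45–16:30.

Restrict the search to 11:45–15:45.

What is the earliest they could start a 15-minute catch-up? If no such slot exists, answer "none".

Pablo free within 10:30–17:00: 10:45–11:00, 14:00–15:45, 16:00–17:00.
Pablo ∩ Emeka: 14:00–15:45, 16:00–16:30.
Restricted to 11:45–15:45: 14:00–15:45.
Windows ≥ 15 min: 14:00–15:45.
Earliest such window starts at 14:00.

14:00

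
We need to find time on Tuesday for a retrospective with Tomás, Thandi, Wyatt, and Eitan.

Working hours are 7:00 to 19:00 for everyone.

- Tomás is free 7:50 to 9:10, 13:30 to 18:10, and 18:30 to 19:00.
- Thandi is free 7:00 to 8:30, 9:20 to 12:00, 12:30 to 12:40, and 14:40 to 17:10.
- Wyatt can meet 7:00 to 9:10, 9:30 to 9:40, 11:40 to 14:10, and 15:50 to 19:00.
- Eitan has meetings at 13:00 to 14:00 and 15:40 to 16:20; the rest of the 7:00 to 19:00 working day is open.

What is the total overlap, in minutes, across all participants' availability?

90 minutes

Eitan free within 07:00–19:00: 07:00–13:00, 14:00–15:40, 16:20–19:00.
Tomás ∩ Thandi: 07:50–08:30, 14:40–17:10.
Tomás ∩ Thandi ∩ Wyatt: 07:50–08:30, 15:50–17:10.
Tomás ∩ Thandi ∩ Wyatt ∩ Eitan: 07:50–08:30, 16:20–17:10.
Total common minutes: 40 + 50 = 90.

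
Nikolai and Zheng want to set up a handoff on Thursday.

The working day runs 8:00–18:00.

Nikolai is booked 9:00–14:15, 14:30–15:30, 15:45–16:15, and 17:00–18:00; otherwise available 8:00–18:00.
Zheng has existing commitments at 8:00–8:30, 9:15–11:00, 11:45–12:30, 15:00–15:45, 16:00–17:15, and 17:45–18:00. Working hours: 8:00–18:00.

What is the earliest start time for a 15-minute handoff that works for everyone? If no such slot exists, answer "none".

08:30

Nikolai free within 08:00–18:00: 08:00–09:00, 14:15–14:30, 15:30–15:45, 16:15–17:00.
Zheng free within 08:00–18:00: 08:30–09:15, 11:00–11:45, 12:30–15:00, 15:45–16:00, 17:15–17:45.
Nikolai ∩ Zheng: 08:30–09:00, 14:15–14:30.
Windows ≥ 15 min: 08:30–09:00, 14:15–14:30.
Earliest such window starts at 08:30.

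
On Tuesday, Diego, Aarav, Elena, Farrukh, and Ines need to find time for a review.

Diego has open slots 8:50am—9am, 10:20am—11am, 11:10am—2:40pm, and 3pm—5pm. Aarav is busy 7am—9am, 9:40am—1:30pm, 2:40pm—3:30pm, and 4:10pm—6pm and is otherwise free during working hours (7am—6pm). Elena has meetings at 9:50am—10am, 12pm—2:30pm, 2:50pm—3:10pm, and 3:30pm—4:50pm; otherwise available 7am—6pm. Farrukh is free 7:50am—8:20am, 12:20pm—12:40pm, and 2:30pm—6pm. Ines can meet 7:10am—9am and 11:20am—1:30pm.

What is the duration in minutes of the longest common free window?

0 minutes

Aarav free within 07:00–18:00: 09:00–09:40, 13:30–14:40, 15:30–16:10.
Elena free within 07:00–18:00: 07:00–09:50, 10:00–12:00, 14:30–14:50, 15:10–15:30, 16:50–18:00.
Diego ∩ Aarav: 13:30–14:40, 15:30–16:10.
Diego ∩ Aarav ∩ Elena: 14:30–14:40.
Diego ∩ Aarav ∩ Elena ∩ Farrukh: 14:30–14:40.
Diego ∩ Aarav ∩ Elena ∩ Farrukh ∩ Ines: (none).
No common window.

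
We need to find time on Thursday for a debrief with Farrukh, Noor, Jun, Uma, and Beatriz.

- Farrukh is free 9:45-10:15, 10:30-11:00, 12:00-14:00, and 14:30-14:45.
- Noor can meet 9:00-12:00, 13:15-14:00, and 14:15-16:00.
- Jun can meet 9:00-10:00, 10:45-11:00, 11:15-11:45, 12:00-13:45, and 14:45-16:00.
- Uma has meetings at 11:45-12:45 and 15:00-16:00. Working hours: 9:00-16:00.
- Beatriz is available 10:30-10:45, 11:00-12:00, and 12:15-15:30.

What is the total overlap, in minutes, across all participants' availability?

Uma free within 09:00–16:00: 09:00–11:45, 12:45–15:00.
Farrukh ∩ Noor: 09:45–10:15, 10:30–11:00, 13:15–14:00, 14:30–14:45.
Farrukh ∩ Noor ∩ Jun: 09:45–10:00, 10:45–11:00, 13:15–13:45.
Farrukh ∩ Noor ∩ Jun ∩ Uma: 09:45–10:00, 10:45–11:00, 13:15–13:45.
Farrukh ∩ Noor ∩ Jun ∩ Uma ∩ Beatriz: 13:15–13:45.
Total common minutes: 30.

30 minutes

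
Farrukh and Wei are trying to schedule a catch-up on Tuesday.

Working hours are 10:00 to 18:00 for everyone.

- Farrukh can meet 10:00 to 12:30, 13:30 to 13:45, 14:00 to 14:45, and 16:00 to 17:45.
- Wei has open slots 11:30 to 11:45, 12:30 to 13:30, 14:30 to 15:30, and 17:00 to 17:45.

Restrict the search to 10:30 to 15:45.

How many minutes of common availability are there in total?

30 minutes

Farrukh ∩ Wei: 11:30–11:45, 14:30–14:45, 17:00–17:45.
Restricted to 10:30–15:45: 11:30–11:45, 14:30–14:45.
Total common minutes: 15 + 15 = 30.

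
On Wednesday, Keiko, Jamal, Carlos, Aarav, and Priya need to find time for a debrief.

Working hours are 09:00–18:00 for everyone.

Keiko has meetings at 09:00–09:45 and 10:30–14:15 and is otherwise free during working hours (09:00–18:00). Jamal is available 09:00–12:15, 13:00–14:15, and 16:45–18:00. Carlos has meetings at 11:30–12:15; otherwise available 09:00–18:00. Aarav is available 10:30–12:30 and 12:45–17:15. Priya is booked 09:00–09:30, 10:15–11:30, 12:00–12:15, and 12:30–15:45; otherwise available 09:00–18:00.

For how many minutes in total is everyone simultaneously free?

30 minutes

Keiko free within 09:00–18:00: 09:45–10:30, 14:15–18:00.
Carlos free within 09:00–18:00: 09:00–11:30, 12:15–18:00.
Priya free within 09:00–18:00: 09:30–10:15, 11:30–12:00, 12:15–12:30, 15:45–18:00.
Keiko ∩ Jamal: 09:45–10:30, 16:45–18:00.
Keiko ∩ Jamal ∩ Carlos: 09:45–10:30, 16:45–18:00.
Keiko ∩ Jamal ∩ Carlos ∩ Aarav: 16:45–17:15.
Keiko ∩ Jamal ∩ Carlos ∩ Aarav ∩ Priya: 16:45–17:15.
Total common minutes: 30.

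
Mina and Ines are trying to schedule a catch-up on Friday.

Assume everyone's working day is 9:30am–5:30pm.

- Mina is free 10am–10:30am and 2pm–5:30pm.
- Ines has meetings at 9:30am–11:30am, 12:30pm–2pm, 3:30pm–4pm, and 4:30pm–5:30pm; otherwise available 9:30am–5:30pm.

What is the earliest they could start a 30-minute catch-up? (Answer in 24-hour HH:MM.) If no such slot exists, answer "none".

Ines free within 09:30–17:30: 11:30–12:30, 14:00–15:30, 16:00–16:30.
Mina ∩ Ines: 14:00–15:30, 16:00–16:30.
Windows ≥ 30 min: 14:00–15:30, 16:00–16:30.
Earliest such window starts at 14:00.

14:00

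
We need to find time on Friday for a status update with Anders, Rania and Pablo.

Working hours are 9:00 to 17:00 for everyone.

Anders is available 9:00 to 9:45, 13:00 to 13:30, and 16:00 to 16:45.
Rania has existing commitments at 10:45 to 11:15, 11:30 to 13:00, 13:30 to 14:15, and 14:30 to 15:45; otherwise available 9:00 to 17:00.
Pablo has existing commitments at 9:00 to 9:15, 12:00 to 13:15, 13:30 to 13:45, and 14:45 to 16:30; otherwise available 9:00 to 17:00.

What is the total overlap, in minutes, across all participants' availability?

60 minutes

Rania free within 09:00–17:00: 09:00–10:45, 11:15–11:30, 13:00–13:30, 14:15–14:30, 15:45–17:00.
Pablo free within 09:00–17:00: 09:15–12:00, 13:15–13:30, 13:45–14:45, 16:30–17:00.
Anders ∩ Rania: 09:00–09:45, 13:00–13:30, 16:00–16:45.
Anders ∩ Rania ∩ Pablo: 09:15–09:45, 13:15–13:30, 16:30–16:45.
Total common minutes: 30 + 15 + 15 = 60.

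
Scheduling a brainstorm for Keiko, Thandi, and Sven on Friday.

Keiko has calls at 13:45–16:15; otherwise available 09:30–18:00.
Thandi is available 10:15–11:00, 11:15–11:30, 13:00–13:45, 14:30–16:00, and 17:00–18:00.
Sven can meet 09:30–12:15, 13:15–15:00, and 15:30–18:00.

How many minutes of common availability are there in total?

150 minutes

Keiko free within 09:30–18:00: 09:30–13:45, 16:15–18:00.
Keiko ∩ Thandi: 10:15–11:00, 11:15–11:30, 13:00–13:45, 17:00–18:00.
Keiko ∩ Thandi ∩ Sven: 10:15–11:00, 11:15–11:30, 13:15–13:45, 17:00–18:00.
Total common minutes: 45 + 15 + 30 + 60 = 150.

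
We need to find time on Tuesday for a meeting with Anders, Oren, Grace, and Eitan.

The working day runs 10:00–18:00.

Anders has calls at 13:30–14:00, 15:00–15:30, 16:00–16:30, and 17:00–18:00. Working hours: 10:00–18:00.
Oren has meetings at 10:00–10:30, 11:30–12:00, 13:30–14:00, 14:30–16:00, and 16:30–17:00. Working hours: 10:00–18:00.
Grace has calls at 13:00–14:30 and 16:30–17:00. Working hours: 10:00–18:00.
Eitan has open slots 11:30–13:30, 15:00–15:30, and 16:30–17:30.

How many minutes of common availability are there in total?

60 minutes

Anders free within 10:00–18:00: 10:00–13:30, 14:00–15:00, 15:30–16:00, 16:30–17:00.
Oren free within 10:00–18:00: 10:30–11:30, 12:00–13:30, 14:00–14:30, 16:00–16:30, 17:00–18:00.
Grace free within 10:00–18:00: 10:00–13:00, 14:30–16:30, 17:00–18:00.
Anders ∩ Oren: 10:30–11:30, 12:00–13:30, 14:00–14:30.
Anders ∩ Oren ∩ Grace: 10:30–11:30, 12:00–13:00.
Anders ∩ Oren ∩ Grace ∩ Eitan: 12:00–13:00.
Total common minutes: 60.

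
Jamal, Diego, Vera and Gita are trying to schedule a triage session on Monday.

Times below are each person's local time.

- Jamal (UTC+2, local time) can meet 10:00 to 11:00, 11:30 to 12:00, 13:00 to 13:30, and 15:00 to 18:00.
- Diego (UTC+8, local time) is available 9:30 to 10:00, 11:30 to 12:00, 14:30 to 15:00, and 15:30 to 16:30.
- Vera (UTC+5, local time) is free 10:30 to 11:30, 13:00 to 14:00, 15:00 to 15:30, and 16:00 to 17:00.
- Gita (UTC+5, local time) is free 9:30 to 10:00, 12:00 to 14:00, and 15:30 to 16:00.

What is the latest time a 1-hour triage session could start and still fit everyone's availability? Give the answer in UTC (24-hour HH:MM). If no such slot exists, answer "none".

Jamal → UTC: 08:00–09:00, 09:30–10:00, 11:00–11:30, 13:00–16:00.
Diego → UTC: 01:30–02:00, 03:30–04:00, 06:30–07:00, 07:30–08:30.
Vera → UTC: 05:30–06:30, 08:00–09:00, 10:00–10:30, 11:00–12:00.
Gita → UTC: 04:30–05:00, 07:00–09:00, 10:30–11:00.
Jamal ∩ Diego: 08:00–08:30.
Jamal ∩ Diego ∩ Vera: 08:00–08:30.
Jamal ∩ Diego ∩ Vera ∩ Gita: 08:00–08:30.
Windows ≥ 60 min: (none).

none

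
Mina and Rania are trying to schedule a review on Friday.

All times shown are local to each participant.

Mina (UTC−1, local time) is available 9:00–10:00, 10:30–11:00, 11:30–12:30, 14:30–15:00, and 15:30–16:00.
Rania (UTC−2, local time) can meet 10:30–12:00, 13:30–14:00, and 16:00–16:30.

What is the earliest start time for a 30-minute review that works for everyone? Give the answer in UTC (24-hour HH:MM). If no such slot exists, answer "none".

Mina → UTC: 10:00–11:00, 11:30–12:00, 12:30–13:30, 15:30–16:00, 16:30–17:00.
Rania → UTC: 12:30–14:00, 15:30–16:00, 18:00–18:30.
Mina ∩ Rania: 12:30–13:30, 15:30–16:00.
Windows ≥ 30 min: 12:30–13:30, 15:30–16:00.
Earliest such window starts at 12:30.

12:30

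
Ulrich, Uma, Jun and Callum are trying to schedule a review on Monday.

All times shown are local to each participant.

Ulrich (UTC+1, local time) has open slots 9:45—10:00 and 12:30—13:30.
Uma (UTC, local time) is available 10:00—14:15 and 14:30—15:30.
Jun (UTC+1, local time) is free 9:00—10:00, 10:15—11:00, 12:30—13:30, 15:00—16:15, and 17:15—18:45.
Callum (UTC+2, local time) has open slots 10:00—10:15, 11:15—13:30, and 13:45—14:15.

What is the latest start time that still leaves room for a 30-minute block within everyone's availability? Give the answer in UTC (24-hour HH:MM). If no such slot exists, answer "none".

11:45

Ulrich → UTC: 08:45–09:00, 11:30–12:30.
Uma → UTC: 10:00–14:15, 14:30–15:30.
Jun → UTC: 08:00–09:00, 09:15–10:00, 11:30–12:30, 14:00–15:15, 16:15–17:45.
Callum → UTC: 08:00–08:15, 09:15–11:30, 11:45–12:15.
Ulrich ∩ Uma: 11:30–12:30.
Ulrich ∩ Uma ∩ Jun: 11:30–12:30.
Ulrich ∩ Uma ∩ Jun ∩ Callum: 11:45–12:15.
Windows ≥ 30 min: 11:45–12:15.
Latest start in the last window 11:45–12:15 is 12:15 − 30 min = 11:45.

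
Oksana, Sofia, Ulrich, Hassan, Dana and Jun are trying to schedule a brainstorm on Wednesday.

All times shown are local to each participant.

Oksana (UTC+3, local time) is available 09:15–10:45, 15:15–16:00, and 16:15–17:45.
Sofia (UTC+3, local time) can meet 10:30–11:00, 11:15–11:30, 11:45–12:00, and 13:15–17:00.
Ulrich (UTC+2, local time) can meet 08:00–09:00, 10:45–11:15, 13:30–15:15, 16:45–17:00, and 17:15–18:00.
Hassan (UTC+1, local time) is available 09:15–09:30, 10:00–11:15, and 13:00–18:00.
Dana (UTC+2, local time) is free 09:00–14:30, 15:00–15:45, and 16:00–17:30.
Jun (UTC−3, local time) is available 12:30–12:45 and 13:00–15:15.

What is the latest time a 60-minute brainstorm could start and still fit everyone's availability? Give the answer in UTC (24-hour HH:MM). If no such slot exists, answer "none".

none

Oksana → UTC: 06:15–07:45, 12:15–13:00, 13:15–14:45.
Sofia → UTC: 07:30–08:00, 08:15–08:30, 08:45–09:00, 10:15–14:00.
Ulrich → UTC: 06:00–07:00, 08:45–09:15, 11:30–13:15, 14:45–15:00, 15:15–16:00.
Hassan → UTC: 08:15–08:30, 09:00–10:15, 12:00–17:00.
Dana → UTC: 07:00–12:30, 13:00–13:45, 14:00–15:30.
Jun → UTC: 15:30–15:45, 16:00–18:15.
Oksana ∩ Sofia: 07:30–07:45, 12:15–13:00, 13:15–14:00.
Oksana ∩ Sofia ∩ Ulrich: 12:15–13:00.
Oksana ∩ Sofia ∩ Ulrich ∩ Hassan: 12:15–13:00.
Oksana ∩ Sofia ∩ Ulrich ∩ Hassan ∩ Dana: 12:15–12:30.
Oksana ∩ Sofia ∩ Ulrich ∩ Hassan ∩ Dana ∩ Jun: (none).
Windows ≥ 60 min: (none).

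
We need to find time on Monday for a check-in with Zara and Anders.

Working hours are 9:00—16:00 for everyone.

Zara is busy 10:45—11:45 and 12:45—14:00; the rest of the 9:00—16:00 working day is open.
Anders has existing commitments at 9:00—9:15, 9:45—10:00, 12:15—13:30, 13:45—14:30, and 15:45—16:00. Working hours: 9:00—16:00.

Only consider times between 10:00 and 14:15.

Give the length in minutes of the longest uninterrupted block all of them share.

Zara free within 09:00–16:00: 09:00–10:45, 11:45–12:45, 14:00–16:00.
Anders free within 09:00–16:00: 09:15–09:45, 10:00–12:15, 13:30–13:45, 14:30–15:45.
Zara ∩ Anders: 09:15–09:45, 10:00–10:45, 11:45–12:15, 14:30–15:45.
Restricted to 10:00–14:15: 10:00–10:45, 11:45–12:15.
Common window lengths: 45, 30 min; longest is 45.

45 minutes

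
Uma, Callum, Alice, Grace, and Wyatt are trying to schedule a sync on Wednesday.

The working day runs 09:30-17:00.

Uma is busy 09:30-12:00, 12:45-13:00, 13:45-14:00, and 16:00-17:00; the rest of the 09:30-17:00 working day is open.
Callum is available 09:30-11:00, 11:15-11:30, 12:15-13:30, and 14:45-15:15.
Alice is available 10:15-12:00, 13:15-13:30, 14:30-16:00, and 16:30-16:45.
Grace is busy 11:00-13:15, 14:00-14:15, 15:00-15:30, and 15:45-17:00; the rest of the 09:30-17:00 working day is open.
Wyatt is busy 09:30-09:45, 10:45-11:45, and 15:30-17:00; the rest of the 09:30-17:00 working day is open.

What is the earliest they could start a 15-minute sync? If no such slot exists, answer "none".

Uma free within 09:30–17:00: 12:00–12:45, 13:00–13:45, 14:00–16:00.
Grace free within 09:30–17:00: 09:30–11:00, 13:15–14:00, 14:15–15:00, 15:30–15:45.
Wyatt free within 09:30–17:00: 09:45–10:45, 11:45–15:30.
Uma ∩ Callum: 12:15–12:45, 13:00–13:30, 14:45–15:15.
Uma ∩ Callum ∩ Alice: 13:15–13:30, 14:45–15:15.
Uma ∩ Callum ∩ Alice ∩ Grace: 13:15–13:30, 14:45–15:00.
Uma ∩ Callum ∩ Alice ∩ Grace ∩ Wyatt: 13:15–13:30, 14:45–15:00.
Windows ≥ 15 min: 13:15–13:30, 14:45–15:00.
Earliest such window starts at 13:15.

13:15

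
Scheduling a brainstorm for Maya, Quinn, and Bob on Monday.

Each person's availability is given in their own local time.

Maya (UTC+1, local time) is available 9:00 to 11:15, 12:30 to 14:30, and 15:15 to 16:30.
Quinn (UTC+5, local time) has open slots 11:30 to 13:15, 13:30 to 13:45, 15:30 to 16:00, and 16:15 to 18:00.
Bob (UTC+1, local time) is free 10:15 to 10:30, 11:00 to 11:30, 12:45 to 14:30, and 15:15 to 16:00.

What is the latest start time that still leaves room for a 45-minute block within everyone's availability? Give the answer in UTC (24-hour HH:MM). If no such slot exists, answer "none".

Maya → UTC: 08:00–10:15, 11:30–13:30, 14:15–15:30.
Quinn → UTC: 06:30–08:15, 08:30–08:45, 10:30–11:00, 11:15–13:00.
Bob → UTC: 09:15–09:30, 10:00–10:30, 11:45–13:30, 14:15–15:00.
Maya ∩ Quinn: 08:00–08:15, 08:30–08:45, 11:30–13:00.
Maya ∩ Quinn ∩ Bob: 11:45–13:00.
Windows ≥ 45 min: 11:45–13:00.
Latest start in the last window 11:45–13:00 is 13:00 − 45 min = 12:15.

12:15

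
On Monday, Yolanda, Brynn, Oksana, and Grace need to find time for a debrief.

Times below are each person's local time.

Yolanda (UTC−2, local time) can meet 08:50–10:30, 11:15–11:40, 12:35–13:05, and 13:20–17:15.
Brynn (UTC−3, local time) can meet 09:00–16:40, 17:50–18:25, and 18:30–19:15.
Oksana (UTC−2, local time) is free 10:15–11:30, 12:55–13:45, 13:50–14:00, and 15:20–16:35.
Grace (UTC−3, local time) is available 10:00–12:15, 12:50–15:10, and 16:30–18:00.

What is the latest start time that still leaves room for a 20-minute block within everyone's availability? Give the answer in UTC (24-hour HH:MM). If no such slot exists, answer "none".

Yolanda → UTC: 10:50–12:30, 13:15–13:40, 14:35–15:05, 15:20–19:15.
Brynn → UTC: 12:00–19:40, 20:50–21:25, 21:30–22:15.
Oksana → UTC: 12:15–13:30, 14:55–15:45, 15:50–16:00, 17:20–18:35.
Grace → UTC: 13:00–15:15, 15:50–18:10, 19:30–21:00.
Yolanda ∩ Brynn: 12:00–12:30, 13:15–13:40, 14:35–15:05, 15:20–19:15.
Yolanda ∩ Brynn ∩ Oksana: 12:15–12:30, 13:15–13:30, 14:55–15:05, 15:20–15:45, 15:50–16:00, 17:20–18:35.
Yolanda ∩ Brynn ∩ Oksana ∩ Grace: 13:15–13:30, 14:55–15:05, 15:50–16:00, 17:20–18:10.
Windows ≥ 20 min: 17:20–18:10.
Latest start in the last window 17:20–18:10 is 18:10 − 20 min = 17:50.

17:50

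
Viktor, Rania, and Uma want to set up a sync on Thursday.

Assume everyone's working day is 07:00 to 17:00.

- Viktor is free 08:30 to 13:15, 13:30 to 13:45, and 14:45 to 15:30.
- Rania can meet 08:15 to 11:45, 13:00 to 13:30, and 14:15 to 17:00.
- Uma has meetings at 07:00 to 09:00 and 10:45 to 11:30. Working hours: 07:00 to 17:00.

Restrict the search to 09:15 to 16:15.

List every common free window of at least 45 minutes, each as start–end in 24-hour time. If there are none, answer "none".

09:15–10:45, 14:45–15:30

Uma free within 07:00–17:00: 09:00–10:45, 11:30–17:00.
Viktor ∩ Rania: 08:30–11:45, 13:00–13:15, 14:45–15:30.
Viktor ∩ Rania ∩ Uma: 09:00–10:45, 11:30–11:45, 13:00–13:15, 14:45–15:30.
Restricted to 09:15–16:15: 09:15–10:45, 11:30–11:45, 13:00–13:15, 14:45–15:30.
Windows ≥ 45 min: 09:15–10:45, 14:45–15:30.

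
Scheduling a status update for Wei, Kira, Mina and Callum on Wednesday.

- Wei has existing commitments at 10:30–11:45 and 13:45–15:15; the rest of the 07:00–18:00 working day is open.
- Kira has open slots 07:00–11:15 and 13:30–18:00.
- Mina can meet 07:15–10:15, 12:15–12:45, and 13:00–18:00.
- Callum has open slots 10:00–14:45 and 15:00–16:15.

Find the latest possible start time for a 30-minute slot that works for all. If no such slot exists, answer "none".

Wei free within 07:00–18:00: 07:00–10:30, 11:45–13:45, 15:15–18:00.
Wei ∩ Kira: 07:00–10:30, 13:30–13:45, 15:15–18:00.
Wei ∩ Kira ∩ Mina: 07:15–10:15, 13:30–13:45, 15:15–18:00.
Wei ∩ Kira ∩ Mina ∩ Callum: 10:00–10:15, 13:30–13:45, 15:15–16:15.
Windows ≥ 30 min: 15:15–16:15.
Latest start in the last window 15:15–16:15 is 16:15 − 30 min = 15:45.

15:45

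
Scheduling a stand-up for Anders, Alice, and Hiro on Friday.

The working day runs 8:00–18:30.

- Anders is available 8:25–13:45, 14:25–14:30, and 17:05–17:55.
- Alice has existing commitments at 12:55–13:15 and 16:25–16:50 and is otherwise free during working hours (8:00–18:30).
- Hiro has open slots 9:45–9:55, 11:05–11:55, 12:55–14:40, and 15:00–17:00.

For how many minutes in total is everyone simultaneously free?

Alice free within 08:00–18:30: 08:00–12:55, 13:15–16:25, 16:50–18:30.
Anders ∩ Alice: 08:25–12:55, 13:15–13:45, 14:25–14:30, 17:05–17:55.
Anders ∩ Alice ∩ Hiro: 09:45–09:55, 11:05–11:55, 13:15–13:45, 14:25–14:30.
Total common minutes: 10 + 50 + 30 + 5 = 95.

95 minutes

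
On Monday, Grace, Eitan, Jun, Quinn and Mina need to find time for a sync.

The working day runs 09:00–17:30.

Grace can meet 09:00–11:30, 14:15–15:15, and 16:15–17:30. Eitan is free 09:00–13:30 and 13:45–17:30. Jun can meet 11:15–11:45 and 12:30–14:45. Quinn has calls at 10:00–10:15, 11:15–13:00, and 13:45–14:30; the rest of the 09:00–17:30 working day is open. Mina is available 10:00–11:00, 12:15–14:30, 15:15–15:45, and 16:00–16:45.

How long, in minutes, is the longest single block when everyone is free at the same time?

Quinn free within 09:00–17:30: 09:00–10:00, 10:15–11:15, 13:00–13:45, 14:30–17:30.
Grace ∩ Eitan: 09:00–11:30, 14:15–15:15, 16:15–17:30.
Grace ∩ Eitan ∩ Jun: 11:15–11:30, 14:15–14:45.
Grace ∩ Eitan ∩ Jun ∩ Quinn: 14:30–14:45.
Grace ∩ Eitan ∩ Jun ∩ Quinn ∩ Mina: (none).
No common window.

0 minutes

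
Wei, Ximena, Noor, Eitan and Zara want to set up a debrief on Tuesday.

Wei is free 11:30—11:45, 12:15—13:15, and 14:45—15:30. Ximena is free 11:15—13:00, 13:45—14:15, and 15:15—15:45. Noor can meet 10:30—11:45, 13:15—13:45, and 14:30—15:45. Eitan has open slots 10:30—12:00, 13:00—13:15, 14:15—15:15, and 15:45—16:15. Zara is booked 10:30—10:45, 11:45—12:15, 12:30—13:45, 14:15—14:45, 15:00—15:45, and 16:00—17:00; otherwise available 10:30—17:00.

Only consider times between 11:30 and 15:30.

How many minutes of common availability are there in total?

Zara free within 10:30–17:00: 10:45–11:45, 12:15–12:30, 13:45–14:15, 14:45–15:00, 15:45–16:00.
Wei ∩ Ximena: 11:30–11:45, 12:15–13:00, 15:15–15:30.
Wei ∩ Ximena ∩ Noor: 11:30–11:45, 15:15–15:30.
Wei ∩ Ximena ∩ Noor ∩ Eitan: 11:30–11:45.
Wei ∩ Ximena ∩ Noor ∩ Eitan ∩ Zara: 11:30–11:45.
Restricted to 11:30–15:30: 11:30–11:45.
Total common minutes: 15.

15 minutes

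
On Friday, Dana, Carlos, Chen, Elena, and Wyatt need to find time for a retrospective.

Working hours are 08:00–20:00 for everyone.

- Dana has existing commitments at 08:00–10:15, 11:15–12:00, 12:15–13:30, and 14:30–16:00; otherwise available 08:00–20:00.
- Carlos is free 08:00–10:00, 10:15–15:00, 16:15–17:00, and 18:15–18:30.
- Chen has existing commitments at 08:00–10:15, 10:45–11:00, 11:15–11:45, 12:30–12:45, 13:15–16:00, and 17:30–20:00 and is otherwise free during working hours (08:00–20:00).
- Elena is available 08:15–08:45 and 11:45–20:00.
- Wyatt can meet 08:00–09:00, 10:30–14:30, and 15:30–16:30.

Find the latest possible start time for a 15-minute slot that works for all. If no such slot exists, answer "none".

Dana free within 08:00–20:00: 10:15–11:15, 12:00–12:15, 13:30–14:30, 16:00–20:00.
Chen free within 08:00–20:00: 10:15–10:45, 11:00–11:15, 11:45–12:30, 12:45–13:15, 16:00–17:30.
Dana ∩ Carlos: 10:15–11:15, 12:00–12:15, 13:30–14:30, 16:15–17:00, 18:15–18:30.
Dana ∩ Carlos ∩ Chen: 10:15–10:45, 11:00–11:15, 12:00–12:15, 16:15–17:00.
Dana ∩ Carlos ∩ Chen ∩ Elena: 12:00–12:15, 16:15–17:00.
Dana ∩ Carlos ∩ Chen ∩ Elena ∩ Wyatt: 12:00–12:15, 16:15–16:30.
Windows ≥ 15 min: 12:00–12:15, 16:15–16:30.
Latest start in the last window 16:15–16:30 is 16:30 − 15 min = 16:15.

16:15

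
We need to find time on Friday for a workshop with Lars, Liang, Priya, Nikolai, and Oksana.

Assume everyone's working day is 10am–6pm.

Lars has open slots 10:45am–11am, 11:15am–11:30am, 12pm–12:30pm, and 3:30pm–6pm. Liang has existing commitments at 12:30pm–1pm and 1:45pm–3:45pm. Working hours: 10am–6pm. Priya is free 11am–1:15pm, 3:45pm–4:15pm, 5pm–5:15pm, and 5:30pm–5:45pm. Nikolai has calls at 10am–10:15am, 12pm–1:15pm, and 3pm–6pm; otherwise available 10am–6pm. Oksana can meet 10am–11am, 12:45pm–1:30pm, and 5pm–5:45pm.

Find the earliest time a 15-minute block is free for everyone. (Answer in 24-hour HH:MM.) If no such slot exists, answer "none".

Liang free within 10:00–18:00: 10:00–12:30, 13:00–13:45, 15:45–18:00.
Nikolai free within 10:00–18:00: 10:15–12:00, 13:15–15:00.
Lars ∩ Liang: 10:45–11:00, 11:15–11:30, 12:00–12:30, 15:45–18:00.
Lars ∩ Liang ∩ Priya: 11:15–11:30, 12:00–12:30, 15:45–16:15, 17:00–17:15, 17:30–17:45.
Lars ∩ Liang ∩ Priya ∩ Nikolai: 11:15–11:30.
Lars ∩ Liang ∩ Priya ∩ Nikolai ∩ Oksana: (none).
Windows ≥ 15 min: (none).

none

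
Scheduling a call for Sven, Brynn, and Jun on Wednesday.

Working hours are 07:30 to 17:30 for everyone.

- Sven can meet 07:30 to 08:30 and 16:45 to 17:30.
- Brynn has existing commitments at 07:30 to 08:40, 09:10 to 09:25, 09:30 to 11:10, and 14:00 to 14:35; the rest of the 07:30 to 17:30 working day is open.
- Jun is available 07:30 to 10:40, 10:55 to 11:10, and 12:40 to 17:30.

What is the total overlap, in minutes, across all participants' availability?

45 minutes

Brynn free within 07:30–17:30: 08:40–09:10, 09:25–09:30, 11:10–14:00, 14:35–17:30.
Sven ∩ Brynn: 16:45–17:30.
Sven ∩ Brynn ∩ Jun: 16:45–17:30.
Total common minutes: 45.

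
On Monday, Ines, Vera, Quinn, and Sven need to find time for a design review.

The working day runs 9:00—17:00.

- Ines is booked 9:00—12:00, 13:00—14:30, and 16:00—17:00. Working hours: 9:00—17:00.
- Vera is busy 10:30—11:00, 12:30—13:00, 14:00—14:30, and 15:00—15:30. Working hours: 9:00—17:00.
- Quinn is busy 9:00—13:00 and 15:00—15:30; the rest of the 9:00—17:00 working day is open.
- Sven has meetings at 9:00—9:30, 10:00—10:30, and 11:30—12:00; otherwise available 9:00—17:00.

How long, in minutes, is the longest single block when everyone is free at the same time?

Ines free within 09:00–17:00: 12:00–13:00, 14:30–16:00.
Vera free within 09:00–17:00: 09:00–10:30, 11:00–12:30, 13:00–14:00, 14:30–15:00, 15:30–17:00.
Quinn free within 09:00–17:00: 13:00–15:00, 15:30–17:00.
Sven free within 09:00–17:00: 09:30–10:00, 10:30–11:30, 12:00–17:00.
Ines ∩ Vera: 12:00–12:30, 14:30–15:00, 15:30–16:00.
Ines ∩ Vera ∩ Quinn: 14:30–15:00, 15:30–16:00.
Ines ∩ Vera ∩ Quinn ∩ Sven: 14:30–15:00, 15:30–16:00.
Common window lengths: 30, 30 min; longest is 30.

30 minutes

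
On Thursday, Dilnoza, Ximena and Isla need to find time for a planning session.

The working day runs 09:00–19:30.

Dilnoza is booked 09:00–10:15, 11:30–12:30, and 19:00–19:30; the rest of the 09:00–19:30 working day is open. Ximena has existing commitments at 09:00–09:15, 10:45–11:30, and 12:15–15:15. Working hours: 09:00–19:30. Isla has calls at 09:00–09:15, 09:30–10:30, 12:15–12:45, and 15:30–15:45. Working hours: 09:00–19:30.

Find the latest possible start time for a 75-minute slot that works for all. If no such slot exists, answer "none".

17:45

Dilnoza free within 09:00–19:30: 10:15–11:30, 12:30–19:00.
Ximena free within 09:00–19:30: 09:15–10:45, 11:30–12:15, 15:15–19:30.
Isla free within 09:00–19:30: 09:15–09:30, 10:30–12:15, 12:45–15:30, 15:45–19:30.
Dilnoza ∩ Ximena: 10:15–10:45, 15:15–19:00.
Dilnoza ∩ Ximena ∩ Isla: 10:30–10:45, 15:15–15:30, 15:45–19:00.
Windows ≥ 75 min: 15:45–19:00.
Latest start in the last window 15:45–19:00 is 19:00 − 75 min = 17:45.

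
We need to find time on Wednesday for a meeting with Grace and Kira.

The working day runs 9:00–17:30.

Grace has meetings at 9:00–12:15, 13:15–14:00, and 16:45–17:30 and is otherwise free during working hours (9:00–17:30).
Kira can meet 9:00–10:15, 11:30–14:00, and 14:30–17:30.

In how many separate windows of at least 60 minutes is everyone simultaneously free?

2

Grace free within 09:00–17:30: 12:15–13:15, 14:00–16:45.
Grace ∩ Kira: 12:15–13:15, 14:30–16:45.
Windows ≥ 60 min: 12:15–13:15, 14:30–16:45.
That's 2 windows.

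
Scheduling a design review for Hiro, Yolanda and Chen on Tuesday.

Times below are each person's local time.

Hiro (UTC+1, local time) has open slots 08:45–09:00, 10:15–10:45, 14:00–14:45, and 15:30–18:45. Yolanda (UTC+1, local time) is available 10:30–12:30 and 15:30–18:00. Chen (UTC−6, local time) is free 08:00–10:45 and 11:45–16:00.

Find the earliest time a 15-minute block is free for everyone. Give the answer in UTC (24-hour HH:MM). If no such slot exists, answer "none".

Hiro → UTC: 07:45–08:00, 09:15–09:45, 13:00–13:45, 14:30–17:45.
Yolanda → UTC: 09:30–11:30, 14:30–17:00.
Chen → UTC: 14:00–16:45, 17:45–22:00.
Hiro ∩ Yolanda: 09:30–09:45, 14:30–17:00.
Hiro ∩ Yolanda ∩ Chen: 14:30–16:45.
Windows ≥ 15 min: 14:30–16:45.
Earliest such window starts at 14:30.

14:30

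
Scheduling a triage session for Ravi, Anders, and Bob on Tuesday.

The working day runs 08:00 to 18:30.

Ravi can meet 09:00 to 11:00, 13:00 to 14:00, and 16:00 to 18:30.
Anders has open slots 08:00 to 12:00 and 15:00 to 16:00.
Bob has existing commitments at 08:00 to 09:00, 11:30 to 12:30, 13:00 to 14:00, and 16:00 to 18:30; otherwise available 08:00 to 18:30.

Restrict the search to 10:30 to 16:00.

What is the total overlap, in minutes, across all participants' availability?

Bob free within 08:00–18:30: 09:00–11:30, 12:30–13:00, 14:00–16:00.
Ravi ∩ Anders: 09:00–11:00.
Ravi ∩ Anders ∩ Bob: 09:00–11:00.
Restricted to 10:30–16:00: 10:30–11:00.
Total common minutes: 30.

30 minutes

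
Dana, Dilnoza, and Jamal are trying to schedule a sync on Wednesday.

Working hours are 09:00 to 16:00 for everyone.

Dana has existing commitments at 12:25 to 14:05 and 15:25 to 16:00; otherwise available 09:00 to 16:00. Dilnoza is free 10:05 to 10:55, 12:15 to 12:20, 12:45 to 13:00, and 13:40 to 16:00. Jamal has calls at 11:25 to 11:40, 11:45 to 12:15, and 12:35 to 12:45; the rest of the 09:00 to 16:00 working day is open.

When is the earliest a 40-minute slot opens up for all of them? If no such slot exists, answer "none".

Dana free within 09:00–16:00: 09:00–12:25, 14:05–15:25.
Jamal free within 09:00–16:00: 09:00–11:25, 11:40–11:45, 12:15–12:35, 12:45–16:00.
Dana ∩ Dilnoza: 10:05–10:55, 12:15–12:20, 14:05–15:25.
Dana ∩ Dilnoza ∩ Jamal: 10:05–10:55, 12:15–12:20, 14:05–15:25.
Windows ≥ 40 min: 10:05–10:55, 14:05–15:25.
Earliest such window starts at 10:05.

10:05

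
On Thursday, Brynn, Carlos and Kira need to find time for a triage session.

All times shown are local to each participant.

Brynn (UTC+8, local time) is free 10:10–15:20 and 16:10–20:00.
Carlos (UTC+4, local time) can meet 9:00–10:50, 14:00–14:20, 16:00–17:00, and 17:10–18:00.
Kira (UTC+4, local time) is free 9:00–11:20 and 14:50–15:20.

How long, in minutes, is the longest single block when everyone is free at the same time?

110 minutes

Brynn → UTC: 02:10–07:20, 08:10–12:00.
Carlos → UTC: 05:00–06:50, 10:00–10:20, 12:00–13:00, 13:10–14:00.
Kira → UTC: 05:00–07:20, 10:50–11:20.
Brynn ∩ Carlos: 05:00–06:50, 10:00–10:20.
Brynn ∩ Carlos ∩ Kira: 05:00–06:50.
Single common window of 110 minutes.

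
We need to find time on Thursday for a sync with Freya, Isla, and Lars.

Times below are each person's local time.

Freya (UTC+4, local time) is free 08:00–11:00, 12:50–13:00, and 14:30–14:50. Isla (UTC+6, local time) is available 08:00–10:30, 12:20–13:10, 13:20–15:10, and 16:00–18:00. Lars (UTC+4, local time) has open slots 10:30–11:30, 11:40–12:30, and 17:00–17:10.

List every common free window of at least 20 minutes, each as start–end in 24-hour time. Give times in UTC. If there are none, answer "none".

06:30–07:00

Freya → UTC: 04:00–07:00, 08:50–09:00, 10:30–10:50.
Isla → UTC: 02:00–04:30, 06:20–07:10, 07:20–09:10, 10:00–12:00.
Lars → UTC: 06:30–07:30, 07:40–08:30, 13:00–13:10.
Freya ∩ Isla: 04:00–04:30, 06:20–07:00, 08:50–09:00, 10:30–10:50.
Freya ∩ Isla ∩ Lars: 06:30–07:00.
Windows ≥ 20 min: 06:30–07:00.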